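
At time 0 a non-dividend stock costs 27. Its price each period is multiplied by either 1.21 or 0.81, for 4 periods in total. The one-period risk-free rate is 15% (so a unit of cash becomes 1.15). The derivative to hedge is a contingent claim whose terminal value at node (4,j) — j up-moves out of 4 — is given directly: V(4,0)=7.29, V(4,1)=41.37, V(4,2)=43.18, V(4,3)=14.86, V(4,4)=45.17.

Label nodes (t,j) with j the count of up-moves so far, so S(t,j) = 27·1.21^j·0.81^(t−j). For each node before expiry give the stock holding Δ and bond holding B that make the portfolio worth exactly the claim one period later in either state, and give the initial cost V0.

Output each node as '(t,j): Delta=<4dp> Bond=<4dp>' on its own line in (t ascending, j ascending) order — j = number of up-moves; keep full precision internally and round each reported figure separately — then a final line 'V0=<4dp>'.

Under the risk-neutral measure, an up-move has probability p* = (R−d)/(u−d) = 0.8500 and values discount at R = 1.15.
Terminal payoffs: V(4,0)=7.2900, V(4,1)=41.3700, V(4,2)=43.1800, V(4,3)=14.8600, V(4,4)=45.1700
(3,0): S=14.3489. Δ = (V_up−V_dn)/(S_up−S_dn) = (41.3700−7.2900)/(17.3622−11.6226) = 5.9377. V = [p*·41.3700 + (1−p*)·7.2900]/1.15 = 31.5287. B = V − Δ·S = -53.6713.
(3,1): S=21.4348. Δ = (V_up−V_dn)/(S_up−S_dn) = (43.1800−41.3700)/(25.9361−17.3622) = 0.2111. V = [p*·43.1800 + (1−p*)·41.3700]/1.15 = 37.3117. B = V − Δ·S = 32.7867.
(3,2): S=32.0199. Δ = (V_up−V_dn)/(S_up−S_dn) = (14.8600−43.1800)/(38.7440−25.9361) = -2.2111. V = [p*·14.8600 + (1−p*)·43.1800]/1.15 = 16.6157. B = V − Δ·S = 87.4157.
(3,3): S=47.8321. Δ = (V_up−V_dn)/(S_up−S_dn) = (45.1700−14.8600)/(57.8769−38.7440) = 1.5842. V = [p*·45.1700 + (1−p*)·14.8600]/1.15 = 35.3248. B = V − Δ·S = -40.4502.
(2,0): S=17.7147. Δ = (V_up−V_dn)/(S_up−S_dn) = (37.3117−31.5287)/(21.4348−14.3489) = 0.8161. V = [p*·37.3117 + (1−p*)·31.5287]/1.15 = 31.6907. B = V − Δ·S = 17.2331.
(2,1): S=26.4627. Δ = (V_up−V_dn)/(S_up−S_dn) = (16.6157−37.3117)/(32.0199−21.4348) = -1.9552. V = [p*·16.6157 + (1−p*)·37.3117]/1.15 = 17.1479. B = V − Δ·S = 68.8881.
(2,2): S=39.5307. Δ = (V_up−V_dn)/(S_up−S_dn) = (35.3248−16.6157)/(47.8321−32.0199) = 1.1832. V = [p*·35.3248 + (1−p*)·16.6157]/1.15 = 28.2769. B = V − Δ·S = -18.4959.
(1,0): S=21.8700. Δ = (V_up−V_dn)/(S_up−S_dn) = (17.1479−31.6907)/(26.4627−17.7147) = -1.6624. V = [p*·17.1479 + (1−p*)·31.6907]/1.15 = 16.8081. B = V − Δ·S = 53.1651.
(1,1): S=32.6700. Δ = (V_up−V_dn)/(S_up−S_dn) = (28.2769−17.1479)/(39.5307−26.4627) = 0.8516. V = [p*·28.2769 + (1−p*)·17.1479]/1.15 = 23.1370. B = V − Δ·S = -4.6855.
(0,0): S=27.0000. Δ = (V_up−V_dn)/(S_up−S_dn) = (23.1370−16.8081)/(32.6700−21.8700) = 0.5860. V = [p*·23.1370 + (1−p*)·16.8081]/1.15 = 19.2936. B = V − Δ·S = 3.4714.
The time-0 hedge costs 19.2936, which is the no-arbitrage price.

(0,0): Delta=0.5860 Bond=3.4714
(1,0): Delta=-1.6624 Bond=53.1651
(1,1): Delta=0.8516 Bond=-4.6855
(2,0): Delta=0.8161 Bond=17.2331
(2,1): Delta=-1.9552 Bond=68.8881
(2,2): Delta=1.1832 Bond=-18.4959
(3,0): Delta=5.9377 Bond=-53.6713
(3,1): Delta=0.2111 Bond=32.7867
(3,2): Delta=-2.2111 Bond=87.4157
(3,3): Delta=1.5842 Bond=-40.4502
V0=19.2936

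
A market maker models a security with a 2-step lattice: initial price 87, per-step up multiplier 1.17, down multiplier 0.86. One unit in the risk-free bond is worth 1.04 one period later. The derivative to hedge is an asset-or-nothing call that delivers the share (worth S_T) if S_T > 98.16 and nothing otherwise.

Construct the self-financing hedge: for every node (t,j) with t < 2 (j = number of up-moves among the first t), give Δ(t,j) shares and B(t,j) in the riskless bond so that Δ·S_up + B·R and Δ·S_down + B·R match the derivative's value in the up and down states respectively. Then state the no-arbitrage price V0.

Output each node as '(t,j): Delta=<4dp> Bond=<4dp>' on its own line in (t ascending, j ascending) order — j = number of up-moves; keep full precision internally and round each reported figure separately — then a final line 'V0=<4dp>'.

Risk-neutral probability p* = (R−d)/(u−d) = (1.04−0.86)/(1.17−0.86) = 0.5806.
At expiry t=2: V(2,0)=0.0000, V(2,1)=0.0000, V(2,2)=119.0943
(1,0): S=74.8200. Δ = (V_up−V_dn)/(S_up−S_dn) = (0.0000−0.0000)/(87.5394−64.3452) = 0.0000. V = [p*·0.0000 + (1−p*)·0.0000]/1.04 = 0.0000. B = V − Δ·S = 0.0000.
(1,1): S=101.7900. Δ = (V_up−V_dn)/(S_up−S_dn) = (119.0943−0.0000)/(119.0943−87.5394) = 3.7742. V = [p*·119.0943 + (1−p*)·0.0000]/1.04 = 66.4919. B = V − Δ·S = -317.6833.
(0,0): S=87.0000. Δ = (V_up−V_dn)/(S_up−S_dn) = (66.4919−0.0000)/(101.7900−74.8200) = 2.4654. V = [p*·66.4919 + (1−p*)·0.0000]/1.04 = 37.1232. B = V − Δ·S = -177.3666.
Check: Δ(0,0)·S0 + B(0,0) = 37.1232 = V0.

(0,0): Delta=2.4654 Bond=-177.3666
(1,0): Delta=0.0000 Bond=0.0000
(1,1): Delta=3.7742 Bond=-317.6833
V0=37.1232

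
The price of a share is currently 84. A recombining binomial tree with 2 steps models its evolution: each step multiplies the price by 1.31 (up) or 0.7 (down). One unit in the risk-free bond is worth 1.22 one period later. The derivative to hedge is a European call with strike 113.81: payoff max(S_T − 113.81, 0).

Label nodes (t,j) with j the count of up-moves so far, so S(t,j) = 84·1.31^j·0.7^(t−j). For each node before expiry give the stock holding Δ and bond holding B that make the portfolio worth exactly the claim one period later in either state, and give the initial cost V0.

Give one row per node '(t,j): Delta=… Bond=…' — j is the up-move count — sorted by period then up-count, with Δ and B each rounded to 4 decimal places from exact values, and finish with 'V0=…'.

The replicating-portfolio and risk-neutral prices coincide; use p* = (1.22−0.7)/(1.31−0.7) = 0.8525 for the latter.
At expiry t=2: V(2,0)=0.0000, V(2,1)=0.0000, V(2,2)=30.3424
(1,0): S=58.8000. Δ = (V_up−V_dn)/(S_up−S_dn) = (0.0000−0.0000)/(77.0280−41.1600) = 0.0000. V = [p*·0.0000 + (1−p*)·0.0000]/1.22 = 0.0000. B = V − Δ·S = 0.0000.
(1,1): S=110.0400. Δ = (V_up−V_dn)/(S_up−S_dn) = (30.3424−0.0000)/(144.1524−77.0280) = 0.4520. V = [p*·30.3424 + (1−p*)·0.0000]/1.22 = 21.2014. B = V − Δ·S = -28.5403.
(0,0): S=84.0000. Δ = (V_up−V_dn)/(S_up−S_dn) = (21.2014−0.0000)/(110.0400−58.8000) = 0.4138. V = [p*·21.2014 + (1−p*)·0.0000]/1.22 = 14.8142. B = V − Δ·S = -19.9422.
Self-financing check: at every node Δ·S+B equals the discounted successor values.

(0,0): Delta=0.4138 Bond=-19.9422
(1,0): Delta=0.0000 Bond=0.0000
(1,1): Delta=0.4520 Bond=-28.5403
V0=14.8142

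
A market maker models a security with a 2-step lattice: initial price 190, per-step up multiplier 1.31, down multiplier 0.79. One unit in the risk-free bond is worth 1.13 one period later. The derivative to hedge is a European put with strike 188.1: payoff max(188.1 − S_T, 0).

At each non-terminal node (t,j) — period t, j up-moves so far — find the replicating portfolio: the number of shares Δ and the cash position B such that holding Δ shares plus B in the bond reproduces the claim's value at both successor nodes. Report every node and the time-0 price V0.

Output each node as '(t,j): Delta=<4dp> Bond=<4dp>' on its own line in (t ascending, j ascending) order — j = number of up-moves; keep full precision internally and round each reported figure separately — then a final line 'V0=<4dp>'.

The replicating-portfolio and risk-neutral prices coincide; use p* = (1.13−0.79)/(1.31−0.79) = 0.6538 for the latter.
Payoff layer (t=2): V(2,0)=69.5210, V(2,1)=0.0000, V(2,2)=0.0000
Node (1,0) S=150.1000: V=(p*·0.0000+(1−p*)·69.5210)/1.13=21.2964; Δ=(0.0000−69.5210)/(196.6310−118.5790)=-0.8907; B=V−Δ·S=154.9907
Node (1,1) S=248.9000: V=(p*·0.0000+(1−p*)·0.0000)/1.13=0.0000; Δ=(0.0000−0.0000)/(326.0590−196.6310)=0.0000; B=V−Δ·S=0.0000
Node (0,0) S=190.0000: V=(p*·0.0000+(1−p*)·21.2964)/1.13=6.5238; Δ=(0.0000−21.2964)/(248.9000−150.1000)=-0.2156; B=V−Δ·S=47.4784
Check: Δ(0,0)·S0 + B(0,0) = 6.5238 = V0.

(0,0): Delta=-0.2156 Bond=47.4784
(1,0): Delta=-0.8907 Bond=154.9907
(1,1): Delta=0.0000 Bond=0.0000
V0=6.5238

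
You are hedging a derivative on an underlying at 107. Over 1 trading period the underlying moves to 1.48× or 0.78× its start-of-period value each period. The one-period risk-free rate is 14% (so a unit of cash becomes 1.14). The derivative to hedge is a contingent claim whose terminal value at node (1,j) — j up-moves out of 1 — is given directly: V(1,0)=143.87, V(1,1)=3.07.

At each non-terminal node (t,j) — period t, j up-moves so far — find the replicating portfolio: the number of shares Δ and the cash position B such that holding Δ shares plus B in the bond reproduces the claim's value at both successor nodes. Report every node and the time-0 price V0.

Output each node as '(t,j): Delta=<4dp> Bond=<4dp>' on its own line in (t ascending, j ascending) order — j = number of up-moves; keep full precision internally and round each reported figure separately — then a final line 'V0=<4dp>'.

(0,0): Delta=-1.8798 Bond=263.8258
V0=62.6830

The replicating-portfolio and risk-neutral prices coincide; use p* = (1.14−0.78)/(1.48−0.78) = 0.5143 for the latter.
Terminal payoffs: V(1,0)=143.8700, V(1,1)=3.0700
(0,0): S=107.0000. Δ = (V_up−V_dn)/(S_up−S_dn) = (3.0700−143.8700)/(158.3600−83.4600) = -1.8798. V = [p*·3.0700 + (1−p*)·143.8700]/1.14 = 62.6830. B = V − Δ·S = 263.8258.
Root portfolio cost Δ·107+B reproduces V0=62.6830.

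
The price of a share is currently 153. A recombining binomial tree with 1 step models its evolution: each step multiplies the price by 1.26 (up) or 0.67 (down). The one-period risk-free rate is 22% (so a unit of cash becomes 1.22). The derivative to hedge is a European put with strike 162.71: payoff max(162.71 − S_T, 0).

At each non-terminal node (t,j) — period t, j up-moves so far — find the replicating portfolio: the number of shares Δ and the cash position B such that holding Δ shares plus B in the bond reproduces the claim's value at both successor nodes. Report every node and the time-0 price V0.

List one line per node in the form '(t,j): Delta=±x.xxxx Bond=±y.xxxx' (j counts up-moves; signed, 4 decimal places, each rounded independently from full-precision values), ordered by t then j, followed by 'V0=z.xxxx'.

Under the risk-neutral measure, an up-move has probability p* = (R−d)/(u−d) = 0.9322 and values discount at R = 1.22.
Terminal values V(1,·): V(1,0)=60.2000, V(1,1)=0.0000
Node (0,0) S=153.0000: V=(p*·0.0000+(1−p*)·60.2000)/1.22=3.3454; Δ=(0.0000−60.2000)/(192.7800−102.5100)=-0.6669; B=V−Δ·S=105.3793
Self-financing check: at every node Δ·S+B equals the discounted successor values.

(0,0): Delta=-0.6669 Bond=105.3793
V0=3.3454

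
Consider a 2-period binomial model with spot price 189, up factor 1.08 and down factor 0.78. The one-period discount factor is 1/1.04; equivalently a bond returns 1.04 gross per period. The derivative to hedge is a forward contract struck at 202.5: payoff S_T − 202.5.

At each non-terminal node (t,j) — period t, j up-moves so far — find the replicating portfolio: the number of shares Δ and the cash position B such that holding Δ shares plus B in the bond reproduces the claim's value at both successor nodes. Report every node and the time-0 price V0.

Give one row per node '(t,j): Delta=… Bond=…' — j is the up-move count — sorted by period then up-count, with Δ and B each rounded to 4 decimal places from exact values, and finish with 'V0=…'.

Risk-neutral probability p* = (R−d)/(u−d) = (1.04−0.78)/(1.08−0.78) = 0.8667.
At expiry t=2: V(2,0)=-87.5124, V(2,1)=-43.2864, V(2,2)=17.9496
Node (1,0) S=147.4200: V=(p*·-43.2864+(1−p*)·-87.5124)/1.04=-47.2915; Δ=(-43.2864−-87.5124)/(159.2136−114.9876)=1.0000; B=V−Δ·S=-194.7115
Node (1,1) S=204.1200: V=(p*·17.9496+(1−p*)·-43.2864)/1.04=9.4085; Δ=(17.9496−-43.2864)/(220.4496−159.2136)=1.0000; B=V−Δ·S=-194.7115
Node (0,0) S=189.0000: V=(p*·9.4085+(1−p*)·-47.2915)/1.04=1.7774; Δ=(9.4085−-47.2915)/(204.1200−147.4200)=1.0000; B=V−Δ·S=-187.2226
Check: Δ(0,0)·S0 + B(0,0) = 1.7774 = V0.

(0,0): Delta=1.0000 Bond=-187.2226
(1,0): Delta=1.0000 Bond=-194.7115
(1,1): Delta=1.0000 Bond=-194.7115
V0=1.7774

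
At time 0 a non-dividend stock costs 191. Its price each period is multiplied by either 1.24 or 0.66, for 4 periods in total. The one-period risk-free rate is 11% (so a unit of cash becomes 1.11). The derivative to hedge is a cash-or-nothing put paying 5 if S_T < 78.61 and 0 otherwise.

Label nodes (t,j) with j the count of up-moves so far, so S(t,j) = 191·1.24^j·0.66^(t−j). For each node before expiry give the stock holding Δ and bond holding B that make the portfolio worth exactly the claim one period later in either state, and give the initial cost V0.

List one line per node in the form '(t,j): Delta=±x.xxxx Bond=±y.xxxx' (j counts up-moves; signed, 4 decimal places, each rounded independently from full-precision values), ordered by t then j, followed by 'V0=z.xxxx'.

(0,0): Delta=-0.0039 Bond=0.8605
(1,0): Delta=-0.0193 Bond=2.9021
(1,1): Delta=-0.0015 Bond=0.3927
(2,0): Delta=-0.0724 Bond=7.6409
(2,1): Delta=-0.0111 Bond=1.9446
(2,2): Delta=0.0000 Bond=0.0000
(3,0): Delta=0.0000 Bond=4.5045
(3,1): Delta=-0.0836 Bond=9.6303
(3,2): Delta=0.0000 Bond=0.0000
(3,3): Delta=0.0000 Bond=0.0000
V0=0.1234

No-arbitrage ⇒ martingale measure with p* = (R−d)/(u−d) = 0.7759.
Terminal payoffs: V(4,0)=5.0000, V(4,1)=5.0000, V(4,2)=0.0000, V(4,3)=0.0000, V(4,4)=0.0000
Node (3,0) S=54.9117: V=(p*·5.0000+(1−p*)·5.0000)/1.11=4.5045; Δ=(5.0000−5.0000)/(68.0906−36.2417)=0.0000; B=V−Δ·S=4.5045
Node (3,1) S=103.1675: V=(p*·0.0000+(1−p*)·5.0000)/1.11=1.0096; Δ=(0.0000−5.0000)/(127.9277−68.0906)=-0.0836; B=V−Δ·S=9.6303
Node (3,2) S=193.8299: V=(p*·0.0000+(1−p*)·0.0000)/1.11=0.0000; Δ=(0.0000−0.0000)/(240.3490−127.9277)=0.0000; B=V−Δ·S=0.0000
Node (3,3) S=364.1652: V=(p*·0.0000+(1−p*)·0.0000)/1.11=0.0000; Δ=(0.0000−0.0000)/(451.5648−240.3490)=0.0000; B=V−Δ·S=0.0000
Node (2,0) S=83.1996: V=(p*·1.0096+(1−p*)·4.5045)/1.11=1.6153; Δ=(1.0096−4.5045)/(103.1675−54.9117)=-0.0724; B=V−Δ·S=7.6409
Node (2,1) S=156.3144: V=(p*·0.0000+(1−p*)·1.0096)/1.11=0.2039; Δ=(0.0000−1.0096)/(193.8299−103.1675)=-0.0111; B=V−Δ·S=1.9446
Node (2,2) S=293.6816: V=(p*·0.0000+(1−p*)·0.0000)/1.11=0.0000; Δ=(0.0000−0.0000)/(364.1652−193.8299)=0.0000; B=V−Δ·S=0.0000
Node (1,0) S=126.0600: V=(p*·0.2039+(1−p*)·1.6153)/1.11=0.4687; Δ=(0.2039−1.6153)/(156.3144−83.1996)=-0.0193; B=V−Δ·S=2.9021
Node (1,1) S=236.8400: V=(p*·0.0000+(1−p*)·0.2039)/1.11=0.0412; Δ=(0.0000−0.2039)/(293.6816−156.3144)=-0.0015; B=V−Δ·S=0.3927
Node (0,0) S=191.0000: V=(p*·0.0412+(1−p*)·0.4687)/1.11=0.1234; Δ=(0.0412−0.4687)/(236.8400−126.0600)=-0.0039; B=V−Δ·S=0.8605
The time-0 hedge costs 0.1234, which is the no-arbitrage price.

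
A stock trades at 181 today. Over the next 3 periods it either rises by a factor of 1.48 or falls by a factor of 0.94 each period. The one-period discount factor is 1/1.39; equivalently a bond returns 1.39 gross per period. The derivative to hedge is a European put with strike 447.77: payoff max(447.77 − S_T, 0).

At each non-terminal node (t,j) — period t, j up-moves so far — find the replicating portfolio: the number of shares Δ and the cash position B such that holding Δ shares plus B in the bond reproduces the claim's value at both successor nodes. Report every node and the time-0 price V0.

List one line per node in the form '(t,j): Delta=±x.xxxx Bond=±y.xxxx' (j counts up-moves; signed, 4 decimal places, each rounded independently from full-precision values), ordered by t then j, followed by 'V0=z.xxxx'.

Under the risk-neutral measure, an up-move has probability p* = (R−d)/(u−d) = 0.8333 and values discount at R = 1.39.
Terminal values V(3,·): V(3,0)=297.4343, V(3,1)=211.0712, V(3,2)=75.0953, V(3,3)=0.0000
  t=2,j=0: stock 159.9316 → up 236.6988 (V=211.0712), down 150.3357 (V=297.4343). Price 162.2051; hedge Δ=-1.0000, bond B=322.1367.
  t=2,j=1: stock 251.8072 → up 372.6747 (V=75.0953), down 236.6988 (V=211.0712). Price 70.3295; hedge Δ=-1.0000, bond B=322.1367.
  t=2,j=2: stock 396.4624 → up 586.7644 (V=0.0000), down 372.6747 (V=75.0953). Price 9.0042; hedge Δ=-0.3508, bond B=148.0697.
  t=1,j=0: stock 170.1400 → up 251.8072 (V=70.3295), down 159.9316 (V=162.2051). Price 61.6130; hedge Δ=-1.0000, bond B=231.7530.
  t=1,j=1: stock 267.8800 → up 396.4624 (V=9.0042), down 251.8072 (V=70.3295). Price 13.8310; hedge Δ=-0.4239, bond B=127.3963.
  t=0,j=0: stock 181.0000 → up 267.8800 (V=13.8310), down 170.1400 (V=61.6130). Price 15.6796; hedge Δ=-0.4889, bond B=104.1648.
Each (Δ,B) replicates both successor values, so the strategy is self-financing and V0 is arbitrage-free.

(0,0): Delta=-0.4889 Bond=104.1648
(1,0): Delta=-1.0000 Bond=231.7530
(1,1): Delta=-0.4239 Bond=127.3963
(2,0): Delta=-1.0000 Bond=322.1367
(2,1): Delta=-1.0000 Bond=322.1367
(2,2): Delta=-0.3508 Bond=148.0697
V0=15.6796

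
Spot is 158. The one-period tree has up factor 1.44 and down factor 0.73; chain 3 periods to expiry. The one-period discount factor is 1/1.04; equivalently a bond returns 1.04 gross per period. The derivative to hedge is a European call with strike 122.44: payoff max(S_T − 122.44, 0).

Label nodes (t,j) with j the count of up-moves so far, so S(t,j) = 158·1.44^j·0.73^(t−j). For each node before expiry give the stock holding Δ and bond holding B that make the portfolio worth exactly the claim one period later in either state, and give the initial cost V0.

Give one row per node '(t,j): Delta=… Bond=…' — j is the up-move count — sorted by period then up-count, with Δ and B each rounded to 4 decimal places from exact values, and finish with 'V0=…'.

Under the risk-neutral measure, an up-move has probability p* = (R−d)/(u−d) = 0.4366 and values discount at R = 1.04.
Terminal payoffs: V(3,0)=0.0000, V(3,1)=0.0000, V(3,2)=116.7290, V(3,3)=349.3455
(2,0): S=84.1982. Δ = (V_up−V_dn)/(S_up−S_dn) = (0.0000−0.0000)/(121.2454−61.4647) = 0.0000. V = [p*·0.0000 + (1−p*)·0.0000]/1.04 = 0.0000. B = V − Δ·S = 0.0000.
(2,1): S=166.0896. Δ = (V_up−V_dn)/(S_up−S_dn) = (116.7290−0.0000)/(239.1690−121.2454) = 0.9899. V = [p*·116.7290 + (1−p*)·0.0000]/1.04 = 49.0060. B = V − Δ·S = -115.4011.
(2,2): S=327.6288. Δ = (V_up−V_dn)/(S_up−S_dn) = (349.3455−116.7290)/(471.7855−239.1690) = 1.0000. V = [p*·349.3455 + (1−p*)·116.7290]/1.04 = 209.8980. B = V − Δ·S = -117.7308.
(1,0): S=115.3400. Δ = (V_up−V_dn)/(S_up−S_dn) = (49.0060−0.0000)/(166.0896−84.1982) = 0.5984. V = [p*·49.0060 + (1−p*)·0.0000]/1.04 = 20.5740. B = V − Δ·S = -48.4485.
(1,1): S=227.5200. Δ = (V_up−V_dn)/(S_up−S_dn) = (209.8980−49.0060)/(327.6288−166.0896) = 0.9960. V = [p*·209.8980 + (1−p*)·49.0060]/1.04 = 114.6679. B = V − Δ·S = -111.9407.
(0,0): S=158.0000. Δ = (V_up−V_dn)/(S_up−S_dn) = (114.6679−20.5740)/(227.5200−115.3400) = 0.8388. V = [p*·114.6679 + (1−p*)·20.5740]/1.04 = 59.2858. B = V − Δ·S = -73.2408.
Self-financing check: at every node Δ·S+B equals the discounted successor values.

(0,0): Delta=0.8388 Bond=-73.2408
(1,0): Delta=0.5984 Bond=-48.4485
(1,1): Delta=0.9960 Bond=-111.9407
(2,0): Delta=0.0000 Bond=0.0000
(2,1): Delta=0.9899 Bond=-115.4011
(2,2): Delta=1.0000 Bond=-117.7308
V0=59.2858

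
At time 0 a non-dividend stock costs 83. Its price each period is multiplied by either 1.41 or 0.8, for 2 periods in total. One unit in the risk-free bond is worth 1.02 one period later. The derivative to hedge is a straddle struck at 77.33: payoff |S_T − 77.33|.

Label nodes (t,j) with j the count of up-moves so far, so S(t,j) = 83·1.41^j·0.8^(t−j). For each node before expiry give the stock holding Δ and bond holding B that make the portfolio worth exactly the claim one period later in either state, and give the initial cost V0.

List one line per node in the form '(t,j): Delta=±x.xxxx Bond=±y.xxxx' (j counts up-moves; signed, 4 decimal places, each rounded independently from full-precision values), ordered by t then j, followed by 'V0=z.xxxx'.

(0,0): Delta=0.4006 Bond=-5.5493
(1,0): Delta=-0.1954 Bond=33.9134
(1,1): Delta=1.0000 Bond=-75.8137
V0=27.6965

Risk-neutral probability p* = (R−d)/(u−d) = (1.02−0.8)/(1.41−0.8) = 0.3607.
At expiry t=2: V(2,0)=24.2100, V(2,1)=16.2940, V(2,2)=87.6823
(1,0): S=66.4000. Δ = (V_up−V_dn)/(S_up−S_dn) = (16.2940−24.2100)/(93.6240−53.1200) = -0.1954. V = [p*·16.2940 + (1−p*)·24.2100]/1.02 = 20.9363. B = V − Δ·S = 33.9134.
(1,1): S=117.0300. Δ = (V_up−V_dn)/(S_up−S_dn) = (87.6823−16.2940)/(165.0123−93.6240) = 1.0000. V = [p*·87.6823 + (1−p*)·16.2940]/1.02 = 41.2163. B = V − Δ·S = -75.8137.
(0,0): S=83.0000. Δ = (V_up−V_dn)/(S_up−S_dn) = (41.2163−20.9363)/(117.0300−66.4000) = 0.4006. V = [p*·41.2163 + (1−p*)·20.9363]/1.02 = 27.6965. B = V − Δ·S = -5.5493.
Self-financing check: at every node Δ·S+B equals the discounted successor values.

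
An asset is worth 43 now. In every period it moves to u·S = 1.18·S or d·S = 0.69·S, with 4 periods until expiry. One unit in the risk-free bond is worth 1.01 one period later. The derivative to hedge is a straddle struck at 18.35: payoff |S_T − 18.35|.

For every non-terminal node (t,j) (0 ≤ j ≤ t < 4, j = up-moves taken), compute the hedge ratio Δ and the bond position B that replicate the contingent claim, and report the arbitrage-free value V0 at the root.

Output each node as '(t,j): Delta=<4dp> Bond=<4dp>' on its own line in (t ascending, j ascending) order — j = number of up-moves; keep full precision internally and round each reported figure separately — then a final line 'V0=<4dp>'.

Under the risk-neutral measure, an up-move has probability p* = (R−d)/(u−d) = 0.6531 and values discount at R = 1.01.
At expiry t=4: V(4,0)=8.6031, V(4,1)=1.6815, V(4,2)=10.1556, V(4,3)=30.3988, V(4,4)=65.0174
  t=3,j=0: stock 14.1259 → up 16.6685 (V=1.6815), down 9.7469 (V=8.6031). Price 4.0424; hedge Δ=-1.0000, bond B=18.1683.
  t=3,j=1: stock 24.1573 → up 28.5056 (V=10.1556), down 16.6685 (V=1.6815). Price 7.1442; hedge Δ=0.7159, bond B=-10.1501.
  t=3,j=2: stock 41.3125 → up 48.7488 (V=30.3988), down 28.5056 (V=10.1556). Price 23.1442; hedge Δ=1.0000, bond B=-18.1683.
  t=3,j=3: stock 70.6504 → up 83.3674 (V=65.0174), down 48.7488 (V=30.3988). Price 52.4821; hedge Δ=1.0000, bond B=-18.1683.
  t=2,j=0: stock 20.4723 → up 24.1573 (V=7.1442), down 14.1259 (V=4.0424). Price 6.0080; hedge Δ=0.3092, bond B=-0.3221.
  t=2,j=1: stock 35.0106 → up 41.3125 (V=23.1442), down 24.1573 (V=7.1442). Price 17.4190; hedge Δ=0.9327, bond B=-15.2341.
  t=2,j=2: stock 59.8732 → up 70.6504 (V=52.4821), down 41.3125 (V=23.1442). Price 41.8848; hedge Δ=1.0000, bond B=-17.9884.
  t=1,j=0: stock 29.6700 → up 35.0106 (V=17.4190), down 20.4723 (V=6.0080). Price 13.3268; hedge Δ=0.7849, bond B=-9.9610.
  t=1,j=1: stock 50.7400 → up 59.8732 (V=41.8848), down 35.0106 (V=17.4190). Price 33.0660; hedge Δ=0.9840, bond B=-16.8642.
  t=0,j=0: stock 43.0000 → up 50.7400 (V=33.0660), down 29.6700 (V=13.3268). Price 25.9581; hedge Δ=0.9368, bond B=-14.3260.
Check: Δ(0,0)·S0 + B(0,0) = 25.9581 = V0.

(0,0): Delta=0.9368 Bond=-14.3260
(1,0): Delta=0.7849 Bond=-9.9610
(1,1): Delta=0.9840 Bond=-16.8642
(2,0): Delta=0.3092 Bond=-0.3221
(2,1): Delta=0.9327 Bond=-15.2341
(2,2): Delta=1.0000 Bond=-17.9884
(3,0): Delta=-1.0000 Bond=18.1683
(3,1): Delta=0.7159 Bond=-10.1501
(3,2): Delta=1.0000 Bond=-18.1683
(3,3): Delta=1.0000 Bond=-18.1683
V0=25.9581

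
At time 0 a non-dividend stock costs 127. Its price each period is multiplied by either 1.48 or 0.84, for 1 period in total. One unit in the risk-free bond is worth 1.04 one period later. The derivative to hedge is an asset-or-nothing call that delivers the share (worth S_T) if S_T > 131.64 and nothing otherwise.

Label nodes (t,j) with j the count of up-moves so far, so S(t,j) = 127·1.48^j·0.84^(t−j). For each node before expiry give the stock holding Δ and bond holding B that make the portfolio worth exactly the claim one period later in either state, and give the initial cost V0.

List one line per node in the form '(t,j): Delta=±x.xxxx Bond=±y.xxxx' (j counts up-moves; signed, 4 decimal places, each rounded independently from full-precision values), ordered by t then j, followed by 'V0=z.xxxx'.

(0,0): Delta=2.3125 Bond=-237.2091
V0=56.4784

Under the risk-neutral measure, an up-move has probability p* = (R−d)/(u−d) = 0.3125 and values discount at R = 1.04.
At expiry t=1: V(1,0)=0.0000, V(1,1)=187.9600
(0,0): S=127.0000. Δ = (V_up−V_dn)/(S_up−S_dn) = (187.9600−0.0000)/(187.9600−106.6800) = 2.3125. V = [p*·187.9600 + (1−p*)·0.0000]/1.04 = 56.4784. B = V − Δ·S = -237.2091.
Self-financing check: at every node Δ·S+B equals the discounted successor values.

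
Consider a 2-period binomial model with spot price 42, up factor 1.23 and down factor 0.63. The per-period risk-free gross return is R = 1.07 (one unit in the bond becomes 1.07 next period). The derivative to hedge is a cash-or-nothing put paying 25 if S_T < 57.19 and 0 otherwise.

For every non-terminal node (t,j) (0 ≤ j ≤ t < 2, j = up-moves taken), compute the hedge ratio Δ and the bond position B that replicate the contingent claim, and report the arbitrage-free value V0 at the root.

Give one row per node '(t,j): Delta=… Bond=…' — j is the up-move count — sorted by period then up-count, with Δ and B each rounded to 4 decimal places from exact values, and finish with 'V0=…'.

(0,0): Delta=-0.6799 Bond=38.6497
(1,0): Delta=0.0000 Bond=23.3645
(1,1): Delta=-0.8066 Bond=47.8972
V0=10.0931

Under the risk-neutral measure, an up-move has probability p* = (R−d)/(u−d) = 0.7333 and values discount at R = 1.07.
At expiry t=2: V(2,0)=25.0000, V(2,1)=25.0000, V(2,2)=0.0000
(1,0): S=26.4600. Δ = (V_up−V_dn)/(S_up−S_dn) = (25.0000−25.0000)/(32.5458−16.6698) = 0.0000. V = [p*·25.0000 + (1−p*)·25.0000]/1.07 = 23.3645. B = V − Δ·S = 23.3645.
(1,1): S=51.6600. Δ = (V_up−V_dn)/(S_up−S_dn) = (0.0000−25.0000)/(63.5418−32.5458) = -0.8066. V = [p*·0.0000 + (1−p*)·25.0000]/1.07 = 6.2305. B = V − Δ·S = 47.8972.
(0,0): S=42.0000. Δ = (V_up−V_dn)/(S_up−S_dn) = (6.2305−23.3645)/(51.6600−26.4600) = -0.6799. V = [p*·6.2305 + (1−p*)·23.3645]/1.07 = 10.0931. B = V − Δ·S = 38.6497.
Root portfolio cost Δ·42+B reproduces V0=10.0931.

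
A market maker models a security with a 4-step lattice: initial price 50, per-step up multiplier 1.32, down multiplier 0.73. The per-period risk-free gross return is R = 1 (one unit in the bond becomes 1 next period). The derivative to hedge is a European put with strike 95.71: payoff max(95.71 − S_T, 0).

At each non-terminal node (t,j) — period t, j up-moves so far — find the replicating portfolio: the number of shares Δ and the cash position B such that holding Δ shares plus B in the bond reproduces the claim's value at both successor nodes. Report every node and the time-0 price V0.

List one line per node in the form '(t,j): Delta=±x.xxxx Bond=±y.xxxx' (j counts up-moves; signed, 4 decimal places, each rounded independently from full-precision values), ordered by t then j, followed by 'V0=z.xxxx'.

Under the risk-neutral measure, an up-move has probability p* = (R−d)/(u−d) = 0.4576 and values discount at R = 1.
Terminal values V(4,·): V(4,0)=81.5109, V(4,1)=70.0349, V(4,2)=49.2838, V(4,3)=11.7612, V(4,4)=0.0000
  t=3,j=0: stock 19.4508 → up 25.6751 (V=70.0349), down 14.1991 (V=81.5109). Price 76.2592; hedge Δ=-1.0000, bond B=95.7100.
  t=3,j=1: stock 35.1714 → up 46.4262 (V=49.2838), down 25.6751 (V=70.0349). Price 60.5386; hedge Δ=-1.0000, bond B=95.7100.
  t=3,j=2: stock 63.5976 → up 83.9488 (V=11.7612), down 46.4262 (V=49.2838). Price 32.1124; hedge Δ=-1.0000, bond B=95.7100.
  t=3,j=3: stock 114.9984 → up 151.7979 (V=0.0000), down 83.9488 (V=11.7612). Price 6.3789; hedge Δ=-0.1733, bond B=26.3131.
  t=2,j=0: stock 26.6450 → up 35.1714 (V=60.5386), down 19.4508 (V=76.2592). Price 69.0650; hedge Δ=-1.0000, bond B=95.7100.
  t=2,j=1: stock 48.1800 → up 63.5976 (V=32.1124), down 35.1714 (V=60.5386). Price 47.5300; hedge Δ=-1.0000, bond B=95.7100.
  t=2,j=2: stock 87.1200 → up 114.9984 (V=6.3789), down 63.5976 (V=32.1124). Price 20.3361; hedge Δ=-0.5006, bond B=63.9521.
  t=1,j=0: stock 36.5000 → up 48.1800 (V=47.5300), down 26.6450 (V=69.0650). Price 59.2100; hedge Δ=-1.0000, bond B=95.7100.
  t=1,j=1: stock 66.0000 → up 87.1200 (V=20.3361), down 48.1800 (V=47.5300). Price 35.0853; hedge Δ=-0.6984, bond B=81.1767.
  t=0,j=0: stock 50.0000 → up 66.0000 (V=35.0853), down 36.5000 (V=59.2100). Price 48.1699; hedge Δ=-0.8178, bond B=89.0592.
Self-financing check: at every node Δ·S+B equals the discounted successor values.

(0,0): Delta=-0.8178 Bond=89.0592
(1,0): Delta=-1.0000 Bond=95.7100
(1,1): Delta=-0.6984 Bond=81.1767
(2,0): Delta=-1.0000 Bond=95.7100
(2,1): Delta=-1.0000 Bond=95.7100
(2,2): Delta=-0.5006 Bond=63.9521
(3,0): Delta=-1.0000 Bond=95.7100
(3,1): Delta=-1.0000 Bond=95.7100
(3,2): Delta=-1.0000 Bond=95.7100
(3,3): Delta=-0.1733 Bond=26.3131
V0=48.1699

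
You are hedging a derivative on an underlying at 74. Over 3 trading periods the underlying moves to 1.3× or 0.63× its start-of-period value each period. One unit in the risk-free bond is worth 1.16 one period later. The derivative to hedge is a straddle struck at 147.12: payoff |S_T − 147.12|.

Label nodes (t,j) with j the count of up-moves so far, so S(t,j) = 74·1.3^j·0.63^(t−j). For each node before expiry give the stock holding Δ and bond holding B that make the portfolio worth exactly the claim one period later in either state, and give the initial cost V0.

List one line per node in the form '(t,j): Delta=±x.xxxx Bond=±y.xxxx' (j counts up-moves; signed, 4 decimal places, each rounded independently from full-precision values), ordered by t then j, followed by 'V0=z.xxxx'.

(0,0): Delta=-0.7100 Bond=82.5995
(1,0): Delta=-1.0000 Bond=109.3341
(1,1): Delta=-0.6729 Bond=92.2444
(2,0): Delta=-1.0000 Bond=126.8276
(2,1): Delta=-1.0000 Bond=126.8276
(2,2): Delta=-0.6310 Bond=101.7670
V0=30.0578

No-arbitrage ⇒ martingale measure with p* = (R−d)/(u−d) = 0.7910.
Payoff layer (t=3): V(3,0)=128.6165, V(3,1)=108.9382, V(3,2)=68.3322, V(3,3)=15.4580
(2,0): S=29.3706. Δ = (V_up−V_dn)/(S_up−S_dn) = (108.9382−128.6165)/(38.1818−18.5035) = -1.0000. V = [p*·108.9382 + (1−p*)·128.6165]/1.16 = 97.4570. B = V − Δ·S = 126.8276.
(2,1): S=60.6060. Δ = (V_up−V_dn)/(S_up−S_dn) = (68.3322−108.9382)/(78.7878−38.1818) = -1.0000. V = [p*·68.3322 + (1−p*)·108.9382]/1.16 = 66.2216. B = V − Δ·S = 126.8276.
(2,2): S=125.0600. Δ = (V_up−V_dn)/(S_up−S_dn) = (15.4580−68.3322)/(162.5780−78.7878) = -0.6310. V = [p*·15.4580 + (1−p*)·68.3322]/1.16 = 22.8503. B = V − Δ·S = 101.7670.
(1,0): S=46.6200. Δ = (V_up−V_dn)/(S_up−S_dn) = (66.2216−97.4570)/(60.6060−29.3706) = -1.0000. V = [p*·66.2216 + (1−p*)·97.4570]/1.16 = 62.7141. B = V − Δ·S = 109.3341.
(1,1): S=96.2000. Δ = (V_up−V_dn)/(S_up−S_dn) = (22.8503−66.2216)/(125.0600−60.6060) = -0.6729. V = [p*·22.8503 + (1−p*)·66.2216]/1.16 = 27.5112. B = V − Δ·S = 92.2444.
(0,0): S=74.0000. Δ = (V_up−V_dn)/(S_up−S_dn) = (27.5112−62.7141)/(96.2000−46.6200) = -0.7100. V = [p*·27.5112 + (1−p*)·62.7141]/1.16 = 30.0578. B = V − Δ·S = 82.5995.
Root portfolio cost Δ·74+B reproduces V0=30.0578.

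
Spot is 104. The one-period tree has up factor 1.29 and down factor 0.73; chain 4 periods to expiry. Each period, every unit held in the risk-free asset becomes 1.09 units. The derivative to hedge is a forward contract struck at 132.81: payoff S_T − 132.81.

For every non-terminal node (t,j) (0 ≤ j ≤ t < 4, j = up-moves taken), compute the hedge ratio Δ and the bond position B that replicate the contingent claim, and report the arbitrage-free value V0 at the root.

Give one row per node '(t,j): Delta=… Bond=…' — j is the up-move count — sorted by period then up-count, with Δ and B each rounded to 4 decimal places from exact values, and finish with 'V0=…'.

(0,0): Delta=1.0000 Bond=-94.0860
(1,0): Delta=1.0000 Bond=-102.5537
(1,1): Delta=1.0000 Bond=-102.5537
(2,0): Delta=1.0000 Bond=-111.7835
(2,1): Delta=1.0000 Bond=-111.7835
(2,2): Delta=1.0000 Bond=-111.7835
(3,0): Delta=1.0000 Bond=-121.8440
(3,1): Delta=1.0000 Bond=-121.8440
(3,2): Delta=1.0000 Bond=-121.8440
(3,3): Delta=1.0000 Bond=-121.8440
V0=9.9140

Under the risk-neutral measure, an up-move has probability p* = (R−d)/(u−d) = 0.6429 and values discount at R = 1.09.
Terminal payoffs: V(4,0)=-103.2758, V(4,1)=-80.6195, V(4,2)=-40.5829, V(4,3)=30.1666, V(4,4)=155.1898
(3,0): S=40.4578. Δ = (V_up−V_dn)/(S_up−S_dn) = (-80.6195−-103.2758)/(52.1905−29.5342) = 1.0000. V = [p*·-80.6195 + (1−p*)·-103.2758]/1.09 = -81.3863. B = V − Δ·S = -121.8440.
(3,1): S=71.4939. Δ = (V_up−V_dn)/(S_up−S_dn) = (-40.5829−-80.6195)/(92.2271−52.1905) = 1.0000. V = [p*·-40.5829 + (1−p*)·-80.6195]/1.09 = -50.3502. B = V − Δ·S = -121.8440.
(3,2): S=126.3385. Δ = (V_up−V_dn)/(S_up−S_dn) = (30.1666−-40.5829)/(162.9766−92.2271) = 1.0000. V = [p*·30.1666 + (1−p*)·-40.5829]/1.09 = 4.4944. B = V − Δ·S = -121.8440.
(3,3): S=223.2557. Δ = (V_up−V_dn)/(S_up−S_dn) = (155.1898−30.1666)/(287.9998−162.9766) = 1.0000. V = [p*·155.1898 + (1−p*)·30.1666]/1.09 = 101.4116. B = V − Δ·S = -121.8440.
(2,0): S=55.4216. Δ = (V_up−V_dn)/(S_up−S_dn) = (-50.3502−-81.3863)/(71.4939−40.4578) = 1.0000. V = [p*·-50.3502 + (1−p*)·-81.3863]/1.09 = -56.3619. B = V − Δ·S = -111.7835.
(2,1): S=97.9368. Δ = (V_up−V_dn)/(S_up−S_dn) = (4.4944−-50.3502)/(126.3385−71.4939) = 1.0000. V = [p*·4.4944 + (1−p*)·-50.3502]/1.09 = -13.8467. B = V − Δ·S = -111.7835.
(2,2): S=173.0664. Δ = (V_up−V_dn)/(S_up−S_dn) = (101.4116−4.4944)/(223.2557−126.3385) = 1.0000. V = [p*·101.4116 + (1−p*)·4.4944]/1.09 = 61.2829. B = V − Δ·S = -111.7835.
(1,0): S=75.9200. Δ = (V_up−V_dn)/(S_up−S_dn) = (-13.8467−-56.3619)/(97.9368−55.4216) = 1.0000. V = [p*·-13.8467 + (1−p*)·-56.3619]/1.09 = -26.6337. B = V − Δ·S = -102.5537.
(1,1): S=134.1600. Δ = (V_up−V_dn)/(S_up−S_dn) = (61.2829−-13.8467)/(173.0664−97.9368) = 1.0000. V = [p*·61.2829 + (1−p*)·-13.8467]/1.09 = 31.6063. B = V − Δ·S = -102.5537.
(0,0): S=104.0000. Δ = (V_up−V_dn)/(S_up−S_dn) = (31.6063−-26.6337)/(134.1600−75.9200) = 1.0000. V = [p*·31.6063 + (1−p*)·-26.6337]/1.09 = 9.9140. B = V − Δ·S = -94.0860.
Self-financing check: at every node Δ·S+B equals the discounted successor values.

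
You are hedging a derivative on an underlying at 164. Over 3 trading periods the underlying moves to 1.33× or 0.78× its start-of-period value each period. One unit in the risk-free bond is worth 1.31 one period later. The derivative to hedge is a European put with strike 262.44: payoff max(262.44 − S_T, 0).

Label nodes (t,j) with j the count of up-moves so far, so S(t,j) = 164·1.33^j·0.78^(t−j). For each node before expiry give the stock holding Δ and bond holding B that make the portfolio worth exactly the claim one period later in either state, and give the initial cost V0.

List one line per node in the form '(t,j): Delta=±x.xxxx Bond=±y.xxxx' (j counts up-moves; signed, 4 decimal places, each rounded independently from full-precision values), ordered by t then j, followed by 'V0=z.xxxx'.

(0,0): Delta=-0.2598 Bond=44.4566
(1,0): Delta=-1.0000 Bond=152.9282
(1,1): Delta=-0.2434 Bond=54.6649
(2,0): Delta=-1.0000 Bond=200.3359
(2,1): Delta=-1.0000 Bond=200.3359
(2,2): Delta=-0.2266 Bond=66.7535
V0=1.8541

Under the risk-neutral measure, an up-move has probability p* = (R−d)/(u−d) = 0.9636 and values discount at R = 1.31.
Payoff layer (t=3): V(3,0)=184.6135, V(3,1)=129.7358, V(3,2)=36.1623, V(3,3)=0.0000
Node (2,0) S=99.7776: V=(p*·129.7358+(1−p*)·184.6135)/1.31=100.5583; Δ=(129.7358−184.6135)/(132.7042−77.8265)=-1.0000; B=V−Δ·S=200.3359
Node (2,1) S=170.1336: V=(p*·36.1623+(1−p*)·129.7358)/1.31=30.2023; Δ=(36.1623−129.7358)/(226.2777−132.7042)=-1.0000; B=V−Δ·S=200.3359
Node (2,2) S=290.0996: V=(p*·0.0000+(1−p*)·36.1623)/1.31=1.0038; Δ=(0.0000−36.1623)/(385.8325−226.2777)=-0.2266; B=V−Δ·S=66.7535
Node (1,0) S=127.9200: V=(p*·30.2023+(1−p*)·100.5583)/1.31=25.0082; Δ=(30.2023−100.5583)/(170.1336−99.7776)=-1.0000; B=V−Δ·S=152.9282
Node (1,1) S=218.1200: V=(p*·1.0038+(1−p*)·30.2023)/1.31=1.5768; Δ=(1.0038−30.2023)/(290.0996−170.1336)=-0.2434; B=V−Δ·S=54.6649
Node (0,0) S=164.0000: V=(p*·1.5768+(1−p*)·25.0082)/1.31=1.8541; Δ=(1.5768−25.0082)/(218.1200−127.9200)=-0.2598; B=V−Δ·S=44.4566
Root portfolio cost Δ·164+B reproduces V0=1.8541.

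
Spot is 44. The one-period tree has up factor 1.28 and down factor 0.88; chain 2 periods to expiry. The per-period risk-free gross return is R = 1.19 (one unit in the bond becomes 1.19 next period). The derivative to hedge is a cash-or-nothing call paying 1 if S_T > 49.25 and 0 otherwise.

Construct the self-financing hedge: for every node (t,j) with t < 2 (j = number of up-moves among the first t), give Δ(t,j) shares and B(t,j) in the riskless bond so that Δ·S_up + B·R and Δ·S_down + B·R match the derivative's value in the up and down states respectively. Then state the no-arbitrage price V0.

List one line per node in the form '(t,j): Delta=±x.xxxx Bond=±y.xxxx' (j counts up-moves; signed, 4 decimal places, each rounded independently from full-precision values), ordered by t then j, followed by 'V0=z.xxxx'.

(0,0): Delta=0.0107 Bond=0.1977
(1,0): Delta=0.0646 Bond=-1.8487
(1,1): Delta=0.0000 Bond=0.8403
V0=0.6704

Under the risk-neutral measure, an up-move has probability p* = (R−d)/(u−d) = 0.7750 and values discount at R = 1.19.
Payoff layer (t=2): V(2,0)=0.0000, V(2,1)=1.0000, V(2,2)=1.0000
Node (1,0) S=38.7200: V=(p*·1.0000+(1−p*)·0.0000)/1.19=0.6513; Δ=(1.0000−0.0000)/(49.5616−34.0736)=0.0646; B=V−Δ·S=-1.8487
Node (1,1) S=56.3200: V=(p*·1.0000+(1−p*)·1.0000)/1.19=0.8403; Δ=(1.0000−1.0000)/(72.0896−49.5616)=0.0000; B=V−Δ·S=0.8403
Node (0,0) S=44.0000: V=(p*·0.8403+(1−p*)·0.6513)/1.19=0.6704; Δ=(0.8403−0.6513)/(56.3200−38.7200)=0.0107; B=V−Δ·S=0.1977
Root portfolio cost Δ·44+B reproduces V0=0.6704.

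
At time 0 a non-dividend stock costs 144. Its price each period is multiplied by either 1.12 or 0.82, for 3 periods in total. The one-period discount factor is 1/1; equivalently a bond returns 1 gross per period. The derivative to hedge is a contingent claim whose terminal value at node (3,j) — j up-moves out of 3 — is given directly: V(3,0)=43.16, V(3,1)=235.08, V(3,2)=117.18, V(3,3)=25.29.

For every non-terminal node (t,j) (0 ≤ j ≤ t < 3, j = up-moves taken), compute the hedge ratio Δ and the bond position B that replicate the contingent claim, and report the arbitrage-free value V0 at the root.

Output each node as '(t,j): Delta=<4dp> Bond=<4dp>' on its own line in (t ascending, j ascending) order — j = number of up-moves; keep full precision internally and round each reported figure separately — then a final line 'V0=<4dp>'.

(0,0): Delta=-1.3649 Bond=323.1003
(1,0): Delta=0.1702 Bond=141.8355
(1,1): Delta=-2.1142 Bond=443.9436
(2,0): Delta=6.6071 Bond=-481.4213
(2,1): Delta=-2.9717 Bond=557.3400
(2,2): Delta=-1.6957 Bond=368.3460
V0=126.5497

Risk-neutral probability p* = (R−d)/(u−d) = (1−0.82)/(1.12−0.82) = 0.6000.
Terminal payoffs: V(3,0)=43.1600, V(3,1)=235.0800, V(3,2)=117.1800, V(3,3)=25.2900
(2,0): S=96.8256. Δ = (V_up−V_dn)/(S_up−S_dn) = (235.0800−43.1600)/(108.4447−79.3970) = 6.6071. V = [p*·235.0800 + (1−p*)·43.1600]/1 = 158.3120. B = V − Δ·S = -481.4213.
(2,1): S=132.2496. Δ = (V_up−V_dn)/(S_up−S_dn) = (117.1800−235.0800)/(148.1196−108.4447) = -2.9717. V = [p*·117.1800 + (1−p*)·235.0800]/1 = 164.3400. B = V − Δ·S = 557.3400.
(2,2): S=180.6336. Δ = (V_up−V_dn)/(S_up−S_dn) = (25.2900−117.1800)/(202.3096−148.1196) = -1.6957. V = [p*·25.2900 + (1−p*)·117.1800]/1 = 62.0460. B = V − Δ·S = 368.3460.
(1,0): S=118.0800. Δ = (V_up−V_dn)/(S_up−S_dn) = (164.3400−158.3120)/(132.2496−96.8256) = 0.1702. V = [p*·164.3400 + (1−p*)·158.3120]/1 = 161.9288. B = V − Δ·S = 141.8355.
(1,1): S=161.2800. Δ = (V_up−V_dn)/(S_up−S_dn) = (62.0460−164.3400)/(180.6336−132.2496) = -2.1142. V = [p*·62.0460 + (1−p*)·164.3400]/1 = 102.9636. B = V − Δ·S = 443.9436.
(0,0): S=144.0000. Δ = (V_up−V_dn)/(S_up−S_dn) = (102.9636−161.9288)/(161.2800−118.0800) = -1.3649. V = [p*·102.9636 + (1−p*)·161.9288]/1 = 126.5497. B = V − Δ·S = 323.1003.
Self-financing check: at every node Δ·S+B equals the discounted successor values.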